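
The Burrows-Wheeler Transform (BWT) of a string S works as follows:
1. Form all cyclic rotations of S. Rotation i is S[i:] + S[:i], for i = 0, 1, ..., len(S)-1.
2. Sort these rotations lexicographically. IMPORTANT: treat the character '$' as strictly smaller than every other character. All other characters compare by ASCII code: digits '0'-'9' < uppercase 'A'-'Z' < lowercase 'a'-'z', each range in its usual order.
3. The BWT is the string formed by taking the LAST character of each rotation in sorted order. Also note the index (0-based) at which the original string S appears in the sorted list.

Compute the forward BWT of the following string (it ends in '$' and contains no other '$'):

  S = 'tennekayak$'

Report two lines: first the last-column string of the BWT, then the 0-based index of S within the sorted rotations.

All 11 rotations (rotation i = S[i:]+S[:i]):
  rot[0] = tennekayak$
  rot[1] = ennekayak$t
  rot[2] = nnekayak$te
  rot[3] = nekayak$ten
  rot[4] = ekayak$tenn
  rot[5] = kayak$tenne
  rot[6] = ayak$tennek
  rot[7] = yak$tenneka
  rot[8] = ak$tennekay
  rot[9] = k$tennekaya
  rot[10] = $tennekayak
Sorted (with $ < everything):
  sorted[0] = $tennekayak  (last char: 'k')
  sorted[1] = ak$tennekay  (last char: 'y')
  sorted[2] = ayak$tennek  (last char: 'k')
  sorted[3] = ekayak$tenn  (last char: 'n')
  sorted[4] = ennekayak$t  (last char: 't')
  sorted[5] = k$tennekaya  (last char: 'a')
  sorted[6] = kayak$tenne  (last char: 'e')
  sorted[7] = nekayak$ten  (last char: 'n')
  sorted[8] = nnekayak$te  (last char: 'e')
  sorted[9] = tennekayak$  (last char: '$')
  sorted[10] = yak$tenneka  (last char: 'a')
Last column: kykntaene$a
Original string S is at sorted index 9

Answer: kykntaene$a
9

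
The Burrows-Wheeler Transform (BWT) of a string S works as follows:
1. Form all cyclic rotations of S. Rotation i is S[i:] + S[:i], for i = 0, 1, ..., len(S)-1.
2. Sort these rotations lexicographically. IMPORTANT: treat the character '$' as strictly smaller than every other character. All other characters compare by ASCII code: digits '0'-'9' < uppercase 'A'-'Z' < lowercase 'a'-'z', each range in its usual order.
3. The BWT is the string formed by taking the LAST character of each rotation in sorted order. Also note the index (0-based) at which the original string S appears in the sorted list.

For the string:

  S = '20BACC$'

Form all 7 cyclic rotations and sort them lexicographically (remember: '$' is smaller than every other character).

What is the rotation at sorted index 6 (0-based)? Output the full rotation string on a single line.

Answer: CC$20BA

Derivation:
All 7 rotations (rotation i = S[i:]+S[:i]):
  rot[0] = 20BACC$
  rot[1] = 0BACC$2
  rot[2] = BACC$20
  rot[3] = ACC$20B
  rot[4] = CC$20BA
  rot[5] = C$20BAC
  rot[6] = $20BACC
Sorted (with $ < everything):
  sorted[0] = $20BACC
  sorted[1] = 0BACC$2
  sorted[2] = 20BACC$
  sorted[3] = ACC$20B
  sorted[4] = BACC$20
  sorted[5] = C$20BAC
  sorted[6] = CC$20BA
sorted[6] = CC$20BA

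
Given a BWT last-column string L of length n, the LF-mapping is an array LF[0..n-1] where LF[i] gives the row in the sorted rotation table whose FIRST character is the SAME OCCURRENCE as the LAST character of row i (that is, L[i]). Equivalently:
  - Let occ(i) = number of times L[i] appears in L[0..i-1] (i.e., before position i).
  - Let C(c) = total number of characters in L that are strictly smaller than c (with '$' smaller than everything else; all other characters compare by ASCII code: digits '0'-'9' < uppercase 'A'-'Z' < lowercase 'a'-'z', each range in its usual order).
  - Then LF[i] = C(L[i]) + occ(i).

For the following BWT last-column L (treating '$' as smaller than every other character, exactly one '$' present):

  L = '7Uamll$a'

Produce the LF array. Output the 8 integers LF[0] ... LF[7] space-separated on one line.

Answer: 1 2 3 7 5 6 0 4

Derivation:
Char counts: '$':1, '7':1, 'U':1, 'a':2, 'l':2, 'm':1
C (first-col start): C('$')=0, C('7')=1, C('U')=2, C('a')=3, C('l')=5, C('m')=7
L[0]='7': occ=0, LF[0]=C('7')+0=1+0=1
L[1]='U': occ=0, LF[1]=C('U')+0=2+0=2
L[2]='a': occ=0, LF[2]=C('a')+0=3+0=3
L[3]='m': occ=0, LF[3]=C('m')+0=7+0=7
L[4]='l': occ=0, LF[4]=C('l')+0=5+0=5
L[5]='l': occ=1, LF[5]=C('l')+1=5+1=6
L[6]='$': occ=0, LF[6]=C('$')+0=0+0=0
L[7]='a': occ=1, LF[7]=C('a')+1=3+1=4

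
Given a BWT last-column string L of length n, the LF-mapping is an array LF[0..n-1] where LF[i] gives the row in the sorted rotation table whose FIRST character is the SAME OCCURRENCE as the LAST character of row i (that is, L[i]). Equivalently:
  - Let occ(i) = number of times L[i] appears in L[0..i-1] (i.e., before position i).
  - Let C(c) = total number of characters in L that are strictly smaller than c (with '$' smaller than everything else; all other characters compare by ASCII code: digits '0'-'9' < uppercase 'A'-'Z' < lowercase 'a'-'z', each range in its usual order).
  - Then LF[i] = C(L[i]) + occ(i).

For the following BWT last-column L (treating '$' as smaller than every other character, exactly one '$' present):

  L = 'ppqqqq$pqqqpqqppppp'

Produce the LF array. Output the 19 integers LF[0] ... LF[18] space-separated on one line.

Answer: 1 2 10 11 12 13 0 3 14 15 16 4 17 18 5 6 7 8 9

Derivation:
Char counts: '$':1, 'p':9, 'q':9
C (first-col start): C('$')=0, C('p')=1, C('q')=10
L[0]='p': occ=0, LF[0]=C('p')+0=1+0=1
L[1]='p': occ=1, LF[1]=C('p')+1=1+1=2
L[2]='q': occ=0, LF[2]=C('q')+0=10+0=10
L[3]='q': occ=1, LF[3]=C('q')+1=10+1=11
L[4]='q': occ=2, LF[4]=C('q')+2=10+2=12
L[5]='q': occ=3, LF[5]=C('q')+3=10+3=13
L[6]='$': occ=0, LF[6]=C('$')+0=0+0=0
L[7]='p': occ=2, LF[7]=C('p')+2=1+2=3
L[8]='q': occ=4, LF[8]=C('q')+4=10+4=14
L[9]='q': occ=5, LF[9]=C('q')+5=10+5=15
L[10]='q': occ=6, LF[10]=C('q')+6=10+6=16
L[11]='p': occ=3, LF[11]=C('p')+3=1+3=4
L[12]='q': occ=7, LF[12]=C('q')+7=10+7=17
L[13]='q': occ=8, LF[13]=C('q')+8=10+8=18
L[14]='p': occ=4, LF[14]=C('p')+4=1+4=5
L[15]='p': occ=5, LF[15]=C('p')+5=1+5=6
L[16]='p': occ=6, LF[16]=C('p')+6=1+6=7
L[17]='p': occ=7, LF[17]=C('p')+7=1+7=8
L[18]='p': occ=8, LF[18]=C('p')+8=1+8=9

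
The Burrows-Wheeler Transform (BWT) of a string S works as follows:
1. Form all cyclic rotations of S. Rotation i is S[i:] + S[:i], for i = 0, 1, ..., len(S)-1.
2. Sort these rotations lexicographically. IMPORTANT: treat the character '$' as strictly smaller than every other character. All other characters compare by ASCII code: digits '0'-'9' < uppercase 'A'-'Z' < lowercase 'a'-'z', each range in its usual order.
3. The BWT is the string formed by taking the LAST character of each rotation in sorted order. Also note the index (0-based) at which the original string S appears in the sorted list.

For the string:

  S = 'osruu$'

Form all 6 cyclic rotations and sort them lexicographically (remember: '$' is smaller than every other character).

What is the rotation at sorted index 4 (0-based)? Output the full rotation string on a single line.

All 6 rotations (rotation i = S[i:]+S[:i]):
  rot[0] = osruu$
  rot[1] = sruu$o
  rot[2] = ruu$os
  rot[3] = uu$osr
  rot[4] = u$osru
  rot[5] = $osruu
Sorted (with $ < everything):
  sorted[0] = $osruu
  sorted[1] = osruu$
  sorted[2] = ruu$os
  sorted[3] = sruu$o
  sorted[4] = u$osru
  sorted[5] = uu$osr
sorted[4] = u$osru

Answer: u$osru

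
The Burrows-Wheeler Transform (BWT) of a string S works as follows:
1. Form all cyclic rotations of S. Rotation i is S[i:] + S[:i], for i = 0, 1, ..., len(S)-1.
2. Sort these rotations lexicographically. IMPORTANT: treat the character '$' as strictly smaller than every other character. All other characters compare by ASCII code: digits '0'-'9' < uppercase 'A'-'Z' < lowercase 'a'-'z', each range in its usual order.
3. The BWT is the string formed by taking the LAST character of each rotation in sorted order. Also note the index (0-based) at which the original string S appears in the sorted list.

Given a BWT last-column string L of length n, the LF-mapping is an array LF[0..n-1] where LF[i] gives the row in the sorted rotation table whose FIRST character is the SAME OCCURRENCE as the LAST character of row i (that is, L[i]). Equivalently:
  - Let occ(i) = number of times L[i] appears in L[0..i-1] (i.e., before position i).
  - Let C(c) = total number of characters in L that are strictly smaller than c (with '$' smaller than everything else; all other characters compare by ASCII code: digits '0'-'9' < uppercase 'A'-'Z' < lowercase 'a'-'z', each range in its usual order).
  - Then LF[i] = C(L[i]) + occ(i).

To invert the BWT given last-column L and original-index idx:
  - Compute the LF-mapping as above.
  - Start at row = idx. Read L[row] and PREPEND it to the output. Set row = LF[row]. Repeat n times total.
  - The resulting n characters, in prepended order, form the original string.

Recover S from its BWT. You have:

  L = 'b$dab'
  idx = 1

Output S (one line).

Answer: abdb$

Derivation:
LF mapping: 2 0 4 1 3
Walk LF starting at row 1, prepending L[row]:
  step 1: row=1, L[1]='$', prepend. Next row=LF[1]=0
  step 2: row=0, L[0]='b', prepend. Next row=LF[0]=2
  step 3: row=2, L[2]='d', prepend. Next row=LF[2]=4
  step 4: row=4, L[4]='b', prepend. Next row=LF[4]=3
  step 5: row=3, L[3]='a', prepend. Next row=LF[3]=1
Reversed output: abdb$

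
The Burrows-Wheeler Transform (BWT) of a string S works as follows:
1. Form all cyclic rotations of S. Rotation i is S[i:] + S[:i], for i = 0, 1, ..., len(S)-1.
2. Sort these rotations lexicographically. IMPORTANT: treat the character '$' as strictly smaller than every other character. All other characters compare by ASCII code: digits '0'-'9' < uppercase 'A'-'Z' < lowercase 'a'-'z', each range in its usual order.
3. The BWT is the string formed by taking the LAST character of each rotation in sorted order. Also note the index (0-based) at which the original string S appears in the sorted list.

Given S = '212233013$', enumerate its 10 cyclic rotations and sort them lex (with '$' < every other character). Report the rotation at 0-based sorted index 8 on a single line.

All 10 rotations (rotation i = S[i:]+S[:i]):
  rot[0] = 212233013$
  rot[1] = 12233013$2
  rot[2] = 2233013$21
  rot[3] = 233013$212
  rot[4] = 33013$2122
  rot[5] = 3013$21223
  rot[6] = 013$212233
  rot[7] = 13$2122330
  rot[8] = 3$21223301
  rot[9] = $212233013
Sorted (with $ < everything):
  sorted[0] = $212233013
  sorted[1] = 013$212233
  sorted[2] = 12233013$2
  sorted[3] = 13$2122330
  sorted[4] = 212233013$
  sorted[5] = 2233013$21
  sorted[6] = 233013$212
  sorted[7] = 3$21223301
  sorted[8] = 3013$21223
  sorted[9] = 33013$2122
sorted[8] = 3013$21223

Answer: 3013$21223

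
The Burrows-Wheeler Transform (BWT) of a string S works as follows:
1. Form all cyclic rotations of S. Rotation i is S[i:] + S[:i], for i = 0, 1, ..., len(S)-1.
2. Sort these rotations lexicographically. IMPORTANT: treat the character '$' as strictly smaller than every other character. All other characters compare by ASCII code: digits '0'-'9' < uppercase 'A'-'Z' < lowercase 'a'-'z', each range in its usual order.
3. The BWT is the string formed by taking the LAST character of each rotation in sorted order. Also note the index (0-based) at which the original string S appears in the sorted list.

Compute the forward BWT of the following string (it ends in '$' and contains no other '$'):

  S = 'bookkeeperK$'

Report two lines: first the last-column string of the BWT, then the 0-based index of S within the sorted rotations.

Answer: Kr$kepkoobee
2

Derivation:
All 12 rotations (rotation i = S[i:]+S[:i]):
  rot[0] = bookkeeperK$
  rot[1] = ookkeeperK$b
  rot[2] = okkeeperK$bo
  rot[3] = kkeeperK$boo
  rot[4] = keeperK$book
  rot[5] = eeperK$bookk
  rot[6] = eperK$bookke
  rot[7] = perK$bookkee
  rot[8] = erK$bookkeep
  rot[9] = rK$bookkeepe
  rot[10] = K$bookkeeper
  rot[11] = $bookkeeperK
Sorted (with $ < everything):
  sorted[0] = $bookkeeperK  (last char: 'K')
  sorted[1] = K$bookkeeper  (last char: 'r')
  sorted[2] = bookkeeperK$  (last char: '$')
  sorted[3] = eeperK$bookk  (last char: 'k')
  sorted[4] = eperK$bookke  (last char: 'e')
  sorted[5] = erK$bookkeep  (last char: 'p')
  sorted[6] = keeperK$book  (last char: 'k')
  sorted[7] = kkeeperK$boo  (last char: 'o')
  sorted[8] = okkeeperK$bo  (last char: 'o')
  sorted[9] = ookkeeperK$b  (last char: 'b')
  sorted[10] = perK$bookkee  (last char: 'e')
  sorted[11] = rK$bookkeepe  (last char: 'e')
Last column: Kr$kepkoobee
Original string S is at sorted index 2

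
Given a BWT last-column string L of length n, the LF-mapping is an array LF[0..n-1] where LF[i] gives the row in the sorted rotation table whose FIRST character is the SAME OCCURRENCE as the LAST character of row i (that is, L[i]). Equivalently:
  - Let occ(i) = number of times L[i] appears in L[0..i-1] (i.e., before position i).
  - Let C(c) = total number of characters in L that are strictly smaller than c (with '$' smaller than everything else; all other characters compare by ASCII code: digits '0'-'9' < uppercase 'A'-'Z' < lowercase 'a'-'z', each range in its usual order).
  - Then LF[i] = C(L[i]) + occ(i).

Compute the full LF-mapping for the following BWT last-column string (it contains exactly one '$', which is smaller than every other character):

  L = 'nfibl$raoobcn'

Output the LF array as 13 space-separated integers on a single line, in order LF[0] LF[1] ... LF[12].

Answer: 8 5 6 2 7 0 12 1 10 11 3 4 9

Derivation:
Char counts: '$':1, 'a':1, 'b':2, 'c':1, 'f':1, 'i':1, 'l':1, 'n':2, 'o':2, 'r':1
C (first-col start): C('$')=0, C('a')=1, C('b')=2, C('c')=4, C('f')=5, C('i')=6, C('l')=7, C('n')=8, C('o')=10, C('r')=12
L[0]='n': occ=0, LF[0]=C('n')+0=8+0=8
L[1]='f': occ=0, LF[1]=C('f')+0=5+0=5
L[2]='i': occ=0, LF[2]=C('i')+0=6+0=6
L[3]='b': occ=0, LF[3]=C('b')+0=2+0=2
L[4]='l': occ=0, LF[4]=C('l')+0=7+0=7
L[5]='$': occ=0, LF[5]=C('$')+0=0+0=0
L[6]='r': occ=0, LF[6]=C('r')+0=12+0=12
L[7]='a': occ=0, LF[7]=C('a')+0=1+0=1
L[8]='o': occ=0, LF[8]=C('o')+0=10+0=10
L[9]='o': occ=1, LF[9]=C('o')+1=10+1=11
L[10]='b': occ=1, LF[10]=C('b')+1=2+1=3
L[11]='c': occ=0, LF[11]=C('c')+0=4+0=4
L[12]='n': occ=1, LF[12]=C('n')+1=8+1=9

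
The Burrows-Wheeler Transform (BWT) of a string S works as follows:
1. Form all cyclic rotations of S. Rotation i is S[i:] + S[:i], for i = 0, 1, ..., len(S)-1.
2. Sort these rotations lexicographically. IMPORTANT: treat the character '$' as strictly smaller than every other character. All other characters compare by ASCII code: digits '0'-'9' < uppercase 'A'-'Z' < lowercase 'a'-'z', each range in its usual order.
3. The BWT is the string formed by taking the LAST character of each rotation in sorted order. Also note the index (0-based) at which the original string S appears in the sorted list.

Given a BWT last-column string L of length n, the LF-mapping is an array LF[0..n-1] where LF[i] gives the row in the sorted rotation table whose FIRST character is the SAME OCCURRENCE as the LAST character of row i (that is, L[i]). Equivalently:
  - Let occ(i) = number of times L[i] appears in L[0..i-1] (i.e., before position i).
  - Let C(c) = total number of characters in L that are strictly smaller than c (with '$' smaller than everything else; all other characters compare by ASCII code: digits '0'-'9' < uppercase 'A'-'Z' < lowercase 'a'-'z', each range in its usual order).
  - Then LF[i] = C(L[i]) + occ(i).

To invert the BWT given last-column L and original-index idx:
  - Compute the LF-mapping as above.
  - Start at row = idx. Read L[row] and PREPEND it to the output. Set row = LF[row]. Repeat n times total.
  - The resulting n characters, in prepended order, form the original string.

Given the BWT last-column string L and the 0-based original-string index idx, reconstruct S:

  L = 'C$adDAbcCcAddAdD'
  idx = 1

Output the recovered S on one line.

LF mapping: 4 0 8 12 6 1 9 10 5 11 2 13 14 3 15 7
Walk LF starting at row 1, prepending L[row]:
  step 1: row=1, L[1]='$', prepend. Next row=LF[1]=0
  step 2: row=0, L[0]='C', prepend. Next row=LF[0]=4
  step 3: row=4, L[4]='D', prepend. Next row=LF[4]=6
  step 4: row=6, L[6]='b', prepend. Next row=LF[6]=9
  step 5: row=9, L[9]='c', prepend. Next row=LF[9]=11
  step 6: row=11, L[11]='d', prepend. Next row=LF[11]=13
  step 7: row=13, L[13]='A', prepend. Next row=LF[13]=3
  step 8: row=3, L[3]='d', prepend. Next row=LF[3]=12
  step 9: row=12, L[12]='d', prepend. Next row=LF[12]=14
  step 10: row=14, L[14]='d', prepend. Next row=LF[14]=15
  step 11: row=15, L[15]='D', prepend. Next row=LF[15]=7
  step 12: row=7, L[7]='c', prepend. Next row=LF[7]=10
  step 13: row=10, L[10]='A', prepend. Next row=LF[10]=2
  step 14: row=2, L[2]='a', prepend. Next row=LF[2]=8
  step 15: row=8, L[8]='C', prepend. Next row=LF[8]=5
  step 16: row=5, L[5]='A', prepend. Next row=LF[5]=1
Reversed output: ACaAcDdddAdcbDC$

Answer: ACaAcDdddAdcbDC$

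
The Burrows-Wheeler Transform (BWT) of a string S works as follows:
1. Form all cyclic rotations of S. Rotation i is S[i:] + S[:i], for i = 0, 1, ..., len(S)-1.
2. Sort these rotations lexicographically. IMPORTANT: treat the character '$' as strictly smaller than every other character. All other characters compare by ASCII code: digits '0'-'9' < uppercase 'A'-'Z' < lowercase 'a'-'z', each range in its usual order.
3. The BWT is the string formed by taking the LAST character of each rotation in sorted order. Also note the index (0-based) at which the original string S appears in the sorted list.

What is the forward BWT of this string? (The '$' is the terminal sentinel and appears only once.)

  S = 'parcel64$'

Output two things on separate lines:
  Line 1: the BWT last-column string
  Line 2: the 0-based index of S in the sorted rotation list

All 9 rotations (rotation i = S[i:]+S[:i]):
  rot[0] = parcel64$
  rot[1] = arcel64$p
  rot[2] = rcel64$pa
  rot[3] = cel64$par
  rot[4] = el64$parc
  rot[5] = l64$parce
  rot[6] = 64$parcel
  rot[7] = 4$parcel6
  rot[8] = $parcel64
Sorted (with $ < everything):
  sorted[0] = $parcel64  (last char: '4')
  sorted[1] = 4$parcel6  (last char: '6')
  sorted[2] = 64$parcel  (last char: 'l')
  sorted[3] = arcel64$p  (last char: 'p')
  sorted[4] = cel64$par  (last char: 'r')
  sorted[5] = el64$parc  (last char: 'c')
  sorted[6] = l64$parce  (last char: 'e')
  sorted[7] = parcel64$  (last char: '$')
  sorted[8] = rcel64$pa  (last char: 'a')
Last column: 46lprce$a
Original string S is at sorted index 7

Answer: 46lprce$a
7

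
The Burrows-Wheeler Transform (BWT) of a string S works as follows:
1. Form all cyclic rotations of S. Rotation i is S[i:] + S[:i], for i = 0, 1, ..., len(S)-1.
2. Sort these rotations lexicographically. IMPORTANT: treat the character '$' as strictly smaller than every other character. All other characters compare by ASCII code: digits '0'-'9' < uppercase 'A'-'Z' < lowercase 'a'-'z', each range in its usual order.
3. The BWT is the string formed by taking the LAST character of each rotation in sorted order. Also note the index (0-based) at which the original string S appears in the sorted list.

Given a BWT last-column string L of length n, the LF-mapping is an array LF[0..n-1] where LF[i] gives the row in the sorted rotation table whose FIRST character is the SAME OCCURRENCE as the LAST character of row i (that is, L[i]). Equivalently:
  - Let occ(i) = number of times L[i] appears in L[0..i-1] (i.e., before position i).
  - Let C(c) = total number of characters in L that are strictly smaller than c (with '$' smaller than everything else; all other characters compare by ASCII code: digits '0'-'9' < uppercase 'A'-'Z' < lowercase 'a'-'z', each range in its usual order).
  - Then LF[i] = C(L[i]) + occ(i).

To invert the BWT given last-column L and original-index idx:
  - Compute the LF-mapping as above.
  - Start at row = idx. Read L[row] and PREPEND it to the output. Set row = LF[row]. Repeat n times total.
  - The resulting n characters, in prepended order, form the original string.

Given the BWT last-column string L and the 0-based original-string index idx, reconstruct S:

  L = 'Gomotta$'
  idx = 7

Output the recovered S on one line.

LF mapping: 1 4 3 5 6 7 2 0
Walk LF starting at row 7, prepending L[row]:
  step 1: row=7, L[7]='$', prepend. Next row=LF[7]=0
  step 2: row=0, L[0]='G', prepend. Next row=LF[0]=1
  step 3: row=1, L[1]='o', prepend. Next row=LF[1]=4
  step 4: row=4, L[4]='t', prepend. Next row=LF[4]=6
  step 5: row=6, L[6]='a', prepend. Next row=LF[6]=2
  step 6: row=2, L[2]='m', prepend. Next row=LF[2]=3
  step 7: row=3, L[3]='o', prepend. Next row=LF[3]=5
  step 8: row=5, L[5]='t', prepend. Next row=LF[5]=7
Reversed output: tomatoG$

Answer: tomatoG$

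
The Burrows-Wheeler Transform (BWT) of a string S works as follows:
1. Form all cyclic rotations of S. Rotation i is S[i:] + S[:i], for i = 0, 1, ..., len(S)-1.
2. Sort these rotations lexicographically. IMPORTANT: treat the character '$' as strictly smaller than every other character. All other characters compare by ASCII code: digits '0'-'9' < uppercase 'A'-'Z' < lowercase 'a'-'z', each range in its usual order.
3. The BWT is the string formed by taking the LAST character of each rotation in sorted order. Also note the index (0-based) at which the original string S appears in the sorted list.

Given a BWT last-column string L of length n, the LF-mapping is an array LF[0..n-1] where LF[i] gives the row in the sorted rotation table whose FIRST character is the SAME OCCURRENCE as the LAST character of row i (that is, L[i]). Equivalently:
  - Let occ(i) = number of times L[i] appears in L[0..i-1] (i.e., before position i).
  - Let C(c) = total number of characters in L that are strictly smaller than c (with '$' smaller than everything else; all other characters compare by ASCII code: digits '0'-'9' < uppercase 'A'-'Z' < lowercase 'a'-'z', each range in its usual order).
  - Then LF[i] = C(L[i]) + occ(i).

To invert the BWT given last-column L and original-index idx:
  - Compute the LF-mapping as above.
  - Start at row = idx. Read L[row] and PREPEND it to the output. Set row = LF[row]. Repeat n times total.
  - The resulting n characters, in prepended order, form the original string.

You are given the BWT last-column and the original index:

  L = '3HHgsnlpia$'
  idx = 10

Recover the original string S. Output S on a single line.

Answer: saplingHH3$

Derivation:
LF mapping: 1 2 3 5 10 8 7 9 6 4 0
Walk LF starting at row 10, prepending L[row]:
  step 1: row=10, L[10]='$', prepend. Next row=LF[10]=0
  step 2: row=0, L[0]='3', prepend. Next row=LF[0]=1
  step 3: row=1, L[1]='H', prepend. Next row=LF[1]=2
  step 4: row=2, L[2]='H', prepend. Next row=LF[2]=3
  step 5: row=3, L[3]='g', prepend. Next row=LF[3]=5
  step 6: row=5, L[5]='n', prepend. Next row=LF[5]=8
  step 7: row=8, L[8]='i', prepend. Next row=LF[8]=6
  step 8: row=6, L[6]='l', prepend. Next row=LF[6]=7
  step 9: row=7, L[7]='p', prepend. Next row=LF[7]=9
  step 10: row=9, L[9]='a', prepend. Next row=LF[9]=4
  step 11: row=4, L[4]='s', prepend. Next row=LF[4]=10
Reversed output: saplingHH3$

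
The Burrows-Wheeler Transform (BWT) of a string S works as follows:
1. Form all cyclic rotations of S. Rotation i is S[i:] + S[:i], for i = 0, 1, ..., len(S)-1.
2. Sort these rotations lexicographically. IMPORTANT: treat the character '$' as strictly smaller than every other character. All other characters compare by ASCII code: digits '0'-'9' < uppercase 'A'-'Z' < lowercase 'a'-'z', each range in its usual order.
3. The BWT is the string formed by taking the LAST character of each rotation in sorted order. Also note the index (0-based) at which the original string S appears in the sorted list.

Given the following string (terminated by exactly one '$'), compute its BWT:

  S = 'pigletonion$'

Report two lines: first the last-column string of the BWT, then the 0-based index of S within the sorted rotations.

All 12 rotations (rotation i = S[i:]+S[:i]):
  rot[0] = pigletonion$
  rot[1] = igletonion$p
  rot[2] = gletonion$pi
  rot[3] = letonion$pig
  rot[4] = etonion$pigl
  rot[5] = tonion$pigle
  rot[6] = onion$piglet
  rot[7] = nion$pigleto
  rot[8] = ion$pigleton
  rot[9] = on$pigletoni
  rot[10] = n$pigletonio
  rot[11] = $pigletonion
Sorted (with $ < everything):
  sorted[0] = $pigletonion  (last char: 'n')
  sorted[1] = etonion$pigl  (last char: 'l')
  sorted[2] = gletonion$pi  (last char: 'i')
  sorted[3] = igletonion$p  (last char: 'p')
  sorted[4] = ion$pigleton  (last char: 'n')
  sorted[5] = letonion$pig  (last char: 'g')
  sorted[6] = n$pigletonio  (last char: 'o')
  sorted[7] = nion$pigleto  (last char: 'o')
  sorted[8] = on$pigletoni  (last char: 'i')
  sorted[9] = onion$piglet  (last char: 't')
  sorted[10] = pigletonion$  (last char: '$')
  sorted[11] = tonion$pigle  (last char: 'e')
Last column: nlipngooit$e
Original string S is at sorted index 10

Answer: nlipngooit$e
10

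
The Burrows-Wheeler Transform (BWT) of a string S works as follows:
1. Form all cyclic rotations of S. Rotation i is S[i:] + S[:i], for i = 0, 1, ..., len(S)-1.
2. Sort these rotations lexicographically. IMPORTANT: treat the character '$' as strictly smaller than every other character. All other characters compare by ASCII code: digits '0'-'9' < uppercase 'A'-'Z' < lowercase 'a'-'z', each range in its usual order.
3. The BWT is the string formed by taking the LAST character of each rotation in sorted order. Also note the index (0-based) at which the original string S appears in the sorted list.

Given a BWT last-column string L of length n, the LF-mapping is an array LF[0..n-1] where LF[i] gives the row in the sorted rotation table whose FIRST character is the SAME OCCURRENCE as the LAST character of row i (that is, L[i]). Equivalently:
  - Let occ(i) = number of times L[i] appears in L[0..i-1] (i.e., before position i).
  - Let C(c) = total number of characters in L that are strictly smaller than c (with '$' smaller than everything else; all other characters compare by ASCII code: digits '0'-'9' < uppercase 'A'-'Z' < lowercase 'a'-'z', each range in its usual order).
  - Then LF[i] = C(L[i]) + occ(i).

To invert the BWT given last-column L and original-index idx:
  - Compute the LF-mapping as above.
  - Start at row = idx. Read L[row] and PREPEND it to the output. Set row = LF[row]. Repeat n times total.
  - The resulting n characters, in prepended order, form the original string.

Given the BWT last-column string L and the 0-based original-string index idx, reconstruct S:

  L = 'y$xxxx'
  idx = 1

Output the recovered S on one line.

LF mapping: 5 0 1 2 3 4
Walk LF starting at row 1, prepending L[row]:
  step 1: row=1, L[1]='$', prepend. Next row=LF[1]=0
  step 2: row=0, L[0]='y', prepend. Next row=LF[0]=5
  step 3: row=5, L[5]='x', prepend. Next row=LF[5]=4
  step 4: row=4, L[4]='x', prepend. Next row=LF[4]=3
  step 5: row=3, L[3]='x', prepend. Next row=LF[3]=2
  step 6: row=2, L[2]='x', prepend. Next row=LF[2]=1
Reversed output: xxxxy$

Answer: xxxxy$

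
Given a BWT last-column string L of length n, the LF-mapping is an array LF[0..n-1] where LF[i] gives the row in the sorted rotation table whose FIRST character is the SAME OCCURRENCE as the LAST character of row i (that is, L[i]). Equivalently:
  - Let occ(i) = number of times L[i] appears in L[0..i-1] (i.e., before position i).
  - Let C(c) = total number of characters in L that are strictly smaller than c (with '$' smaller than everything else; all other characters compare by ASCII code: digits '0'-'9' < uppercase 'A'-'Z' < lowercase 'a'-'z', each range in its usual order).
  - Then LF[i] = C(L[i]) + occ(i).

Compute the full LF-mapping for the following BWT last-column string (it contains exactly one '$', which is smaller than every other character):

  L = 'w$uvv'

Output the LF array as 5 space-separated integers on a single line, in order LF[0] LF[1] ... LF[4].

Answer: 4 0 1 2 3

Derivation:
Char counts: '$':1, 'u':1, 'v':2, 'w':1
C (first-col start): C('$')=0, C('u')=1, C('v')=2, C('w')=4
L[0]='w': occ=0, LF[0]=C('w')+0=4+0=4
L[1]='$': occ=0, LF[1]=C('$')+0=0+0=0
L[2]='u': occ=0, LF[2]=C('u')+0=1+0=1
L[3]='v': occ=0, LF[3]=C('v')+0=2+0=2
L[4]='v': occ=1, LF[4]=C('v')+1=2+1=3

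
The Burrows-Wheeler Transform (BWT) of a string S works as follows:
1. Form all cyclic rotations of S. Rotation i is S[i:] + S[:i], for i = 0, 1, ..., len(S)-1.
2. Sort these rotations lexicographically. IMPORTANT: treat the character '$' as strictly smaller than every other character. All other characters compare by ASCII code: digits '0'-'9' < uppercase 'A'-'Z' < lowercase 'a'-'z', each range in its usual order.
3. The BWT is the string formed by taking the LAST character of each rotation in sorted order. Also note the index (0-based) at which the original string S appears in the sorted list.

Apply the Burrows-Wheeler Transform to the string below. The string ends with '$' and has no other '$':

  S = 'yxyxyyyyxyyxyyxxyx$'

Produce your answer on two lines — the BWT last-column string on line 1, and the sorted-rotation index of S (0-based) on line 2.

All 19 rotations (rotation i = S[i:]+S[:i]):
  rot[0] = yxyxyyyyxyyxyyxxyx$
  rot[1] = xyxyyyyxyyxyyxxyx$y
  rot[2] = yxyyyyxyyxyyxxyx$yx
  rot[3] = xyyyyxyyxyyxxyx$yxy
  rot[4] = yyyyxyyxyyxxyx$yxyx
  rot[5] = yyyxyyxyyxxyx$yxyxy
  rot[6] = yyxyyxyyxxyx$yxyxyy
  rot[7] = yxyyxyyxxyx$yxyxyyy
  rot[8] = xyyxyyxxyx$yxyxyyyy
  rot[9] = yyxyyxxyx$yxyxyyyyx
  rot[10] = yxyyxxyx$yxyxyyyyxy
  rot[11] = xyyxxyx$yxyxyyyyxyy
  rot[12] = yyxxyx$yxyxyyyyxyyx
  rot[13] = yxxyx$yxyxyyyyxyyxy
  rot[14] = xxyx$yxyxyyyyxyyxyy
  rot[15] = xyx$yxyxyyyyxyyxyyx
  rot[16] = yx$yxyxyyyyxyyxyyxx
  rot[17] = x$yxyxyyyyxyyxyyxxy
  rot[18] = $yxyxyyyyxyyxyyxxyx
Sorted (with $ < everything):
  sorted[0] = $yxyxyyyyxyyxyyxxyx  (last char: 'x')
  sorted[1] = x$yxyxyyyyxyyxyyxxy  (last char: 'y')
  sorted[2] = xxyx$yxyxyyyyxyyxyy  (last char: 'y')
  sorted[3] = xyx$yxyxyyyyxyyxyyx  (last char: 'x')
  sorted[4] = xyxyyyyxyyxyyxxyx$y  (last char: 'y')
  sorted[5] = xyyxxyx$yxyxyyyyxyy  (last char: 'y')
  sorted[6] = xyyxyyxxyx$yxyxyyyy  (last char: 'y')
  sorted[7] = xyyyyxyyxyyxxyx$yxy  (last char: 'y')
  sorted[8] = yx$yxyxyyyyxyyxyyxx  (last char: 'x')
  sorted[9] = yxxyx$yxyxyyyyxyyxy  (last char: 'y')
  sorted[10] = yxyxyyyyxyyxyyxxyx$  (last char: '$')
  sorted[11] = yxyyxxyx$yxyxyyyyxy  (last char: 'y')
  sorted[12] = yxyyxyyxxyx$yxyxyyy  (last char: 'y')
  sorted[13] = yxyyyyxyyxyyxxyx$yx  (last char: 'x')
  sorted[14] = yyxxyx$yxyxyyyyxyyx  (last char: 'x')
  sorted[15] = yyxyyxxyx$yxyxyyyyx  (last char: 'x')
  sorted[16] = yyxyyxyyxxyx$yxyxyy  (last char: 'y')
  sorted[17] = yyyxyyxyyxxyx$yxyxy  (last char: 'y')
  sorted[18] = yyyyxyyxyyxxyx$yxyx  (last char: 'x')
Last column: xyyxyyyyxy$yyxxxyyx
Original string S is at sorted index 10

Answer: xyyxyyyyxy$yyxxxyyx
10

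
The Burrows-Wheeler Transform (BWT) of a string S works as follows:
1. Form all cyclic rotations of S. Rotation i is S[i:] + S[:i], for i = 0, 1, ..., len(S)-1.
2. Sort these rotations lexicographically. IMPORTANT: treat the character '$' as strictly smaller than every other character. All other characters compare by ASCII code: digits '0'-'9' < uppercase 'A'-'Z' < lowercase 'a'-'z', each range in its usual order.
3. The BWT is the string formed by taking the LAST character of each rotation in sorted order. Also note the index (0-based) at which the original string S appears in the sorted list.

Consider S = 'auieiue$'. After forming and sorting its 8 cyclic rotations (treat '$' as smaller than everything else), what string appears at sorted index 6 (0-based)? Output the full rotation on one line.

Answer: ue$auiei

Derivation:
All 8 rotations (rotation i = S[i:]+S[:i]):
  rot[0] = auieiue$
  rot[1] = uieiue$a
  rot[2] = ieiue$au
  rot[3] = eiue$aui
  rot[4] = iue$auie
  rot[5] = ue$auiei
  rot[6] = e$auieiu
  rot[7] = $auieiue
Sorted (with $ < everything):
  sorted[0] = $auieiue
  sorted[1] = auieiue$
  sorted[2] = e$auieiu
  sorted[3] = eiue$aui
  sorted[4] = ieiue$au
  sorted[5] = iue$auie
  sorted[6] = ue$auiei
  sorted[7] = uieiue$a
sorted[6] = ue$auiei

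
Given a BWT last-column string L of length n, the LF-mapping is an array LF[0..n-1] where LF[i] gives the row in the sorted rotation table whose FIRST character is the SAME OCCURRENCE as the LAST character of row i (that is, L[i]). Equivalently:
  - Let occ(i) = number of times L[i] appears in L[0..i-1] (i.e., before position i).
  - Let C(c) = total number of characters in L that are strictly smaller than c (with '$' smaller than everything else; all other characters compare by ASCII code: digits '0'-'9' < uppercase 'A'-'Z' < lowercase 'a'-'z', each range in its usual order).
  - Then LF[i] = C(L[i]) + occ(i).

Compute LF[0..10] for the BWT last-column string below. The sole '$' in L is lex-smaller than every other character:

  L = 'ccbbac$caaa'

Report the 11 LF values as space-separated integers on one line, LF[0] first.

Char counts: '$':1, 'a':4, 'b':2, 'c':4
C (first-col start): C('$')=0, C('a')=1, C('b')=5, C('c')=7
L[0]='c': occ=0, LF[0]=C('c')+0=7+0=7
L[1]='c': occ=1, LF[1]=C('c')+1=7+1=8
L[2]='b': occ=0, LF[2]=C('b')+0=5+0=5
L[3]='b': occ=1, LF[3]=C('b')+1=5+1=6
L[4]='a': occ=0, LF[4]=C('a')+0=1+0=1
L[5]='c': occ=2, LF[5]=C('c')+2=7+2=9
L[6]='$': occ=0, LF[6]=C('$')+0=0+0=0
L[7]='c': occ=3, LF[7]=C('c')+3=7+3=10
L[8]='a': occ=1, LF[8]=C('a')+1=1+1=2
L[9]='a': occ=2, LF[9]=C('a')+2=1+2=3
L[10]='a': occ=3, LF[10]=C('a')+3=1+3=4

Answer: 7 8 5 6 1 9 0 10 2 3 4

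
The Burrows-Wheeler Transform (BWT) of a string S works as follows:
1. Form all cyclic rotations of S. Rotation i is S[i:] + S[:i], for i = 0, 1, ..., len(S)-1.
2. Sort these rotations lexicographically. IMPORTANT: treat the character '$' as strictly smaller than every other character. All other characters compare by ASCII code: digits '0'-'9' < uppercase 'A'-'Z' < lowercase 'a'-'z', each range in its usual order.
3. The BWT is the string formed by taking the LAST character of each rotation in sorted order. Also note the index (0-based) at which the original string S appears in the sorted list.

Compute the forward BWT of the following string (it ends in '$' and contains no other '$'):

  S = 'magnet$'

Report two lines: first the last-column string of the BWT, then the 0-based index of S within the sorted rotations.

Answer: tmna$ge
4

Derivation:
All 7 rotations (rotation i = S[i:]+S[:i]):
  rot[0] = magnet$
  rot[1] = agnet$m
  rot[2] = gnet$ma
  rot[3] = net$mag
  rot[4] = et$magn
  rot[5] = t$magne
  rot[6] = $magnet
Sorted (with $ < everything):
  sorted[0] = $magnet  (last char: 't')
  sorted[1] = agnet$m  (last char: 'm')
  sorted[2] = et$magn  (last char: 'n')
  sorted[3] = gnet$ma  (last char: 'a')
  sorted[4] = magnet$  (last char: '$')
  sorted[5] = net$mag  (last char: 'g')
  sorted[6] = t$magne  (last char: 'e')
Last column: tmna$ge
Original string S is at sorted index 4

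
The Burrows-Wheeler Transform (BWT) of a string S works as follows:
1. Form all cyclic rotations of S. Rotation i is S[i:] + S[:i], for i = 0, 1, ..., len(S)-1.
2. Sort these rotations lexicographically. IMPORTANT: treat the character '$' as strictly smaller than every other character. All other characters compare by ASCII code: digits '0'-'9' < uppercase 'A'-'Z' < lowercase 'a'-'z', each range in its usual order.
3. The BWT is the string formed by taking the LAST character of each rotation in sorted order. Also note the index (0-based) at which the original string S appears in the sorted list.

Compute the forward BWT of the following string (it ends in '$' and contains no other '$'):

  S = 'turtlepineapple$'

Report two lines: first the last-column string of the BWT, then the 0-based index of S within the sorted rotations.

Answer: eelnlpptiepaur$t
14

Derivation:
All 16 rotations (rotation i = S[i:]+S[:i]):
  rot[0] = turtlepineapple$
  rot[1] = urtlepineapple$t
  rot[2] = rtlepineapple$tu
  rot[3] = tlepineapple$tur
  rot[4] = lepineapple$turt
  rot[5] = epineapple$turtl
  rot[6] = pineapple$turtle
  rot[7] = ineapple$turtlep
  rot[8] = neapple$turtlepi
  rot[9] = eapple$turtlepin
  rot[10] = apple$turtlepine
  rot[11] = pple$turtlepinea
  rot[12] = ple$turtlepineap
  rot[13] = le$turtlepineapp
  rot[14] = e$turtlepineappl
  rot[15] = $turtlepineapple
Sorted (with $ < everything):
  sorted[0] = $turtlepineapple  (last char: 'e')
  sorted[1] = apple$turtlepine  (last char: 'e')
  sorted[2] = e$turtlepineappl  (last char: 'l')
  sorted[3] = eapple$turtlepin  (last char: 'n')
  sorted[4] = epineapple$turtl  (last char: 'l')
  sorted[5] = ineapple$turtlep  (last char: 'p')
  sorted[6] = le$turtlepineapp  (last char: 'p')
  sorted[7] = lepineapple$turt  (last char: 't')
  sorted[8] = neapple$turtlepi  (last char: 'i')
  sorted[9] = pineapple$turtle  (last char: 'e')
  sorted[10] = ple$turtlepineap  (last char: 'p')
  sorted[11] = pple$turtlepinea  (last char: 'a')
  sorted[12] = rtlepineapple$tu  (last char: 'u')
  sorted[13] = tlepineapple$tur  (last char: 'r')
  sorted[14] = turtlepineapple$  (last char: '$')
  sorted[15] = urtlepineapple$t  (last char: 't')
Last column: eelnlpptiepaur$t
Original string S is at sorted index 14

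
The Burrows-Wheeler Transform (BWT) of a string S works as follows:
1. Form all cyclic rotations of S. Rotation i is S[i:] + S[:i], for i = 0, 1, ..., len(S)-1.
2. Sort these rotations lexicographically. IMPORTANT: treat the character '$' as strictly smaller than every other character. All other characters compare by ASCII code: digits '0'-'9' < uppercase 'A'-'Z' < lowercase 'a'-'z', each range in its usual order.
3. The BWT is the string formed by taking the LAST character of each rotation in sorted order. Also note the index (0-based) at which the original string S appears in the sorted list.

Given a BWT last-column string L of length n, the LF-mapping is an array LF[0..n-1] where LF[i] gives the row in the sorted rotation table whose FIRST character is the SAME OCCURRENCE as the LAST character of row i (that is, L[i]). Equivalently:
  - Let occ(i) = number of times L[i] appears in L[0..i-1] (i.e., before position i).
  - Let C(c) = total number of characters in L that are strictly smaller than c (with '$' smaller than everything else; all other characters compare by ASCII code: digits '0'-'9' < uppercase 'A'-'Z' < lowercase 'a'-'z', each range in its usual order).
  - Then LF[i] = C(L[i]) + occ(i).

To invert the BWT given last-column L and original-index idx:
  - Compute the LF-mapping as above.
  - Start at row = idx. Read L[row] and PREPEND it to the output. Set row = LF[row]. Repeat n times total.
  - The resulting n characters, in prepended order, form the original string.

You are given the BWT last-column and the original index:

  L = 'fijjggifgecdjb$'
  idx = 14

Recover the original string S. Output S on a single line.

LF mapping: 5 10 12 13 7 8 11 6 9 4 2 3 14 1 0
Walk LF starting at row 14, prepending L[row]:
  step 1: row=14, L[14]='$', prepend. Next row=LF[14]=0
  step 2: row=0, L[0]='f', prepend. Next row=LF[0]=5
  step 3: row=5, L[5]='g', prepend. Next row=LF[5]=8
  step 4: row=8, L[8]='g', prepend. Next row=LF[8]=9
  step 5: row=9, L[9]='e', prepend. Next row=LF[9]=4
  step 6: row=4, L[4]='g', prepend. Next row=LF[4]=7
  step 7: row=7, L[7]='f', prepend. Next row=LF[7]=6
  step 8: row=6, L[6]='i', prepend. Next row=LF[6]=11
  step 9: row=11, L[11]='d', prepend. Next row=LF[11]=3
  step 10: row=3, L[3]='j', prepend. Next row=LF[3]=13
  step 11: row=13, L[13]='b', prepend. Next row=LF[13]=1
  step 12: row=1, L[1]='i', prepend. Next row=LF[1]=10
  step 13: row=10, L[10]='c', prepend. Next row=LF[10]=2
  step 14: row=2, L[2]='j', prepend. Next row=LF[2]=12
  step 15: row=12, L[12]='j', prepend. Next row=LF[12]=14
Reversed output: jjcibjdifgeggf$

Answer: jjcibjdifgeggf$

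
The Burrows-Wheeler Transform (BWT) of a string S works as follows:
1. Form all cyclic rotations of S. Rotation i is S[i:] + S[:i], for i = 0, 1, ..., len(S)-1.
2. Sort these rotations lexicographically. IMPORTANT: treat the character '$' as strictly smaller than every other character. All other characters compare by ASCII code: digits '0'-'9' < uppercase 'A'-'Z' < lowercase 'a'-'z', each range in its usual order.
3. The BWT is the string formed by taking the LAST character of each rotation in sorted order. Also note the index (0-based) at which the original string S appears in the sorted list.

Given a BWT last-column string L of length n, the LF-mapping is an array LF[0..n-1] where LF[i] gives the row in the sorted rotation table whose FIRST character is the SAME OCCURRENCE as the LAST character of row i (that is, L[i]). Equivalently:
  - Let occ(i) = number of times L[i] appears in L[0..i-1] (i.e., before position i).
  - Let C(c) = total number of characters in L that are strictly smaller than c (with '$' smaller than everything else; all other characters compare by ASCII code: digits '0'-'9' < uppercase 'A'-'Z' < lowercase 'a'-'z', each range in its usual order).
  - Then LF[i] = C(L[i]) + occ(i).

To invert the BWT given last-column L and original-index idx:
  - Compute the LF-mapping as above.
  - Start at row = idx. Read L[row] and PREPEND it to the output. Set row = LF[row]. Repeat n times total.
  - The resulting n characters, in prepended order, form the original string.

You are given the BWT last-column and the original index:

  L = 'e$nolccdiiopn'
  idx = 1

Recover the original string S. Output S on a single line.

LF mapping: 4 0 8 10 7 1 2 3 5 6 11 12 9
Walk LF starting at row 1, prepending L[row]:
  step 1: row=1, L[1]='$', prepend. Next row=LF[1]=0
  step 2: row=0, L[0]='e', prepend. Next row=LF[0]=4
  step 3: row=4, L[4]='l', prepend. Next row=LF[4]=7
  step 4: row=7, L[7]='d', prepend. Next row=LF[7]=3
  step 5: row=3, L[3]='o', prepend. Next row=LF[3]=10
  step 6: row=10, L[10]='o', prepend. Next row=LF[10]=11
  step 7: row=11, L[11]='p', prepend. Next row=LF[11]=12
  step 8: row=12, L[12]='n', prepend. Next row=LF[12]=9
  step 9: row=9, L[9]='i', prepend. Next row=LF[9]=6
  step 10: row=6, L[6]='c', prepend. Next row=LF[6]=2
  step 11: row=2, L[2]='n', prepend. Next row=LF[2]=8
  step 12: row=8, L[8]='i', prepend. Next row=LF[8]=5
  step 13: row=5, L[5]='c', prepend. Next row=LF[5]=1
Reversed output: cincinpoodle$

Answer: cincinpoodle$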